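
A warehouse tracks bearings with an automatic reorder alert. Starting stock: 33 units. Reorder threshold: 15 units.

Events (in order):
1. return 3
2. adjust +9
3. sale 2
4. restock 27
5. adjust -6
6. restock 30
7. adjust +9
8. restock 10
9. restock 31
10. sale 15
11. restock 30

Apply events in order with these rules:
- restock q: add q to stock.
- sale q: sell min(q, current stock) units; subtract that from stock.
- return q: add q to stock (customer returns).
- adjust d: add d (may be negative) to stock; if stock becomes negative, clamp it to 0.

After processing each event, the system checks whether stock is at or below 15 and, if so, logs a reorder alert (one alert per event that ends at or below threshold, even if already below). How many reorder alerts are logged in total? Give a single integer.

Answer: 0

Derivation:
Processing events:
Start: stock = 33
  Event 1 (return 3): 33 + 3 = 36
  Event 2 (adjust +9): 36 + 9 = 45
  Event 3 (sale 2): sell min(2,45)=2. stock: 45 - 2 = 43. total_sold = 2
  Event 4 (restock 27): 43 + 27 = 70
  Event 5 (adjust -6): 70 + -6 = 64
  Event 6 (restock 30): 64 + 30 = 94
  Event 7 (adjust +9): 94 + 9 = 103
  Event 8 (restock 10): 103 + 10 = 113
  Event 9 (restock 31): 113 + 31 = 144
  Event 10 (sale 15): sell min(15,144)=15. stock: 144 - 15 = 129. total_sold = 17
  Event 11 (restock 30): 129 + 30 = 159
Final: stock = 159, total_sold = 17

Checking against threshold 15:
  After event 1: stock=36 > 15
  After event 2: stock=45 > 15
  After event 3: stock=43 > 15
  After event 4: stock=70 > 15
  After event 5: stock=64 > 15
  After event 6: stock=94 > 15
  After event 7: stock=103 > 15
  After event 8: stock=113 > 15
  After event 9: stock=144 > 15
  After event 10: stock=129 > 15
  After event 11: stock=159 > 15
Alert events: []. Count = 0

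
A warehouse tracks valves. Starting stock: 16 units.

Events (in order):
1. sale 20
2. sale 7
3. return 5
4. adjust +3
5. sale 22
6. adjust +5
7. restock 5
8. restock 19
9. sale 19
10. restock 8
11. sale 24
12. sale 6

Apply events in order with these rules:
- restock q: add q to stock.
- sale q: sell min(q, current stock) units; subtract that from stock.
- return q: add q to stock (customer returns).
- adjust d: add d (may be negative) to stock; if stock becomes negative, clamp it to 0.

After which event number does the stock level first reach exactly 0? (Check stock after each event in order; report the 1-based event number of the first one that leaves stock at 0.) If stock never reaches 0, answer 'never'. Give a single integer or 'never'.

Processing events:
Start: stock = 16
  Event 1 (sale 20): sell min(20,16)=16. stock: 16 - 16 = 0. total_sold = 16
  Event 2 (sale 7): sell min(7,0)=0. stock: 0 - 0 = 0. total_sold = 16
  Event 3 (return 5): 0 + 5 = 5
  Event 4 (adjust +3): 5 + 3 = 8
  Event 5 (sale 22): sell min(22,8)=8. stock: 8 - 8 = 0. total_sold = 24
  Event 6 (adjust +5): 0 + 5 = 5
  Event 7 (restock 5): 5 + 5 = 10
  Event 8 (restock 19): 10 + 19 = 29
  Event 9 (sale 19): sell min(19,29)=19. stock: 29 - 19 = 10. total_sold = 43
  Event 10 (restock 8): 10 + 8 = 18
  Event 11 (sale 24): sell min(24,18)=18. stock: 18 - 18 = 0. total_sold = 61
  Event 12 (sale 6): sell min(6,0)=0. stock: 0 - 0 = 0. total_sold = 61
Final: stock = 0, total_sold = 61

First zero at event 1.

Answer: 1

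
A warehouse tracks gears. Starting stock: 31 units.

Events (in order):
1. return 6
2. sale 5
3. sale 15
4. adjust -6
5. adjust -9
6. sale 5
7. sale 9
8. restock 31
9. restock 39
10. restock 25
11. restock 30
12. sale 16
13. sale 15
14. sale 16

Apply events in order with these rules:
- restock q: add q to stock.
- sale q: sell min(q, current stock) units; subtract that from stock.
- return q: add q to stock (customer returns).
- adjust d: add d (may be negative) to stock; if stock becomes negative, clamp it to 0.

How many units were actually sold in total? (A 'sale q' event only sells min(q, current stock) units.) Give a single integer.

Processing events:
Start: stock = 31
  Event 1 (return 6): 31 + 6 = 37
  Event 2 (sale 5): sell min(5,37)=5. stock: 37 - 5 = 32. total_sold = 5
  Event 3 (sale 15): sell min(15,32)=15. stock: 32 - 15 = 17. total_sold = 20
  Event 4 (adjust -6): 17 + -6 = 11
  Event 5 (adjust -9): 11 + -9 = 2
  Event 6 (sale 5): sell min(5,2)=2. stock: 2 - 2 = 0. total_sold = 22
  Event 7 (sale 9): sell min(9,0)=0. stock: 0 - 0 = 0. total_sold = 22
  Event 8 (restock 31): 0 + 31 = 31
  Event 9 (restock 39): 31 + 39 = 70
  Event 10 (restock 25): 70 + 25 = 95
  Event 11 (restock 30): 95 + 30 = 125
  Event 12 (sale 16): sell min(16,125)=16. stock: 125 - 16 = 109. total_sold = 38
  Event 13 (sale 15): sell min(15,109)=15. stock: 109 - 15 = 94. total_sold = 53
  Event 14 (sale 16): sell min(16,94)=16. stock: 94 - 16 = 78. total_sold = 69
Final: stock = 78, total_sold = 69

Answer: 69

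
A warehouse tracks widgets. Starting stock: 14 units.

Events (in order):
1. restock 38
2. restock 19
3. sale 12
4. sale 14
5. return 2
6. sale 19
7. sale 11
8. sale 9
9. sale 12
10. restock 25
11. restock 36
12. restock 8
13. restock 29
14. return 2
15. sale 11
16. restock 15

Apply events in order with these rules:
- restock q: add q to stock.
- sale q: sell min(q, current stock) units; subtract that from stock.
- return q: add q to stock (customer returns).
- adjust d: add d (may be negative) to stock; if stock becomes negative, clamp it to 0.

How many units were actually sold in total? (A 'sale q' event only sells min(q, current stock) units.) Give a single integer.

Answer: 84

Derivation:
Processing events:
Start: stock = 14
  Event 1 (restock 38): 14 + 38 = 52
  Event 2 (restock 19): 52 + 19 = 71
  Event 3 (sale 12): sell min(12,71)=12. stock: 71 - 12 = 59. total_sold = 12
  Event 4 (sale 14): sell min(14,59)=14. stock: 59 - 14 = 45. total_sold = 26
  Event 5 (return 2): 45 + 2 = 47
  Event 6 (sale 19): sell min(19,47)=19. stock: 47 - 19 = 28. total_sold = 45
  Event 7 (sale 11): sell min(11,28)=11. stock: 28 - 11 = 17. total_sold = 56
  Event 8 (sale 9): sell min(9,17)=9. stock: 17 - 9 = 8. total_sold = 65
  Event 9 (sale 12): sell min(12,8)=8. stock: 8 - 8 = 0. total_sold = 73
  Event 10 (restock 25): 0 + 25 = 25
  Event 11 (restock 36): 25 + 36 = 61
  Event 12 (restock 8): 61 + 8 = 69
  Event 13 (restock 29): 69 + 29 = 98
  Event 14 (return 2): 98 + 2 = 100
  Event 15 (sale 11): sell min(11,100)=11. stock: 100 - 11 = 89. total_sold = 84
  Event 16 (restock 15): 89 + 15 = 104
Final: stock = 104, total_sold = 84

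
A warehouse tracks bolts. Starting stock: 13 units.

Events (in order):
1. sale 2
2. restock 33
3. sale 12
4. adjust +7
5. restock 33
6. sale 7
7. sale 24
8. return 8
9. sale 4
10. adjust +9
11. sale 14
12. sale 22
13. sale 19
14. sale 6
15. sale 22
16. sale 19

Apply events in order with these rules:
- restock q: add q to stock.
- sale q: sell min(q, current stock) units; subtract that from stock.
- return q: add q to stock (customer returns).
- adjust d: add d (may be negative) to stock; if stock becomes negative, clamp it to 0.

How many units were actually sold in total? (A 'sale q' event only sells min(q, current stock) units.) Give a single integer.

Answer: 103

Derivation:
Processing events:
Start: stock = 13
  Event 1 (sale 2): sell min(2,13)=2. stock: 13 - 2 = 11. total_sold = 2
  Event 2 (restock 33): 11 + 33 = 44
  Event 3 (sale 12): sell min(12,44)=12. stock: 44 - 12 = 32. total_sold = 14
  Event 4 (adjust +7): 32 + 7 = 39
  Event 5 (restock 33): 39 + 33 = 72
  Event 6 (sale 7): sell min(7,72)=7. stock: 72 - 7 = 65. total_sold = 21
  Event 7 (sale 24): sell min(24,65)=24. stock: 65 - 24 = 41. total_sold = 45
  Event 8 (return 8): 41 + 8 = 49
  Event 9 (sale 4): sell min(4,49)=4. stock: 49 - 4 = 45. total_sold = 49
  Event 10 (adjust +9): 45 + 9 = 54
  Event 11 (sale 14): sell min(14,54)=14. stock: 54 - 14 = 40. total_sold = 63
  Event 12 (sale 22): sell min(22,40)=22. stock: 40 - 22 = 18. total_sold = 85
  Event 13 (sale 19): sell min(19,18)=18. stock: 18 - 18 = 0. total_sold = 103
  Event 14 (sale 6): sell min(6,0)=0. stock: 0 - 0 = 0. total_sold = 103
  Event 15 (sale 22): sell min(22,0)=0. stock: 0 - 0 = 0. total_sold = 103
  Event 16 (sale 19): sell min(19,0)=0. stock: 0 - 0 = 0. total_sold = 103
Final: stock = 0, total_sold = 103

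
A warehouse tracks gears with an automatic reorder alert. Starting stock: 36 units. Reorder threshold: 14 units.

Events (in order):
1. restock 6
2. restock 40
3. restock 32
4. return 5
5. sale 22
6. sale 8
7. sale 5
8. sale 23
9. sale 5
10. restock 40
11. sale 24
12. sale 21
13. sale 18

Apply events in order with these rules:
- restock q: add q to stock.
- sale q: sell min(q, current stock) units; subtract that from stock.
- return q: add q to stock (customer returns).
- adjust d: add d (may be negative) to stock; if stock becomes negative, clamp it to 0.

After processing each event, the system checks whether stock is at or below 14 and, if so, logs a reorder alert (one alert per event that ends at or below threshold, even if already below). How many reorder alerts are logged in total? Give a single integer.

Answer: 0

Derivation:
Processing events:
Start: stock = 36
  Event 1 (restock 6): 36 + 6 = 42
  Event 2 (restock 40): 42 + 40 = 82
  Event 3 (restock 32): 82 + 32 = 114
  Event 4 (return 5): 114 + 5 = 119
  Event 5 (sale 22): sell min(22,119)=22. stock: 119 - 22 = 97. total_sold = 22
  Event 6 (sale 8): sell min(8,97)=8. stock: 97 - 8 = 89. total_sold = 30
  Event 7 (sale 5): sell min(5,89)=5. stock: 89 - 5 = 84. total_sold = 35
  Event 8 (sale 23): sell min(23,84)=23. stock: 84 - 23 = 61. total_sold = 58
  Event 9 (sale 5): sell min(5,61)=5. stock: 61 - 5 = 56. total_sold = 63
  Event 10 (restock 40): 56 + 40 = 96
  Event 11 (sale 24): sell min(24,96)=24. stock: 96 - 24 = 72. total_sold = 87
  Event 12 (sale 21): sell min(21,72)=21. stock: 72 - 21 = 51. total_sold = 108
  Event 13 (sale 18): sell min(18,51)=18. stock: 51 - 18 = 33. total_sold = 126
Final: stock = 33, total_sold = 126

Checking against threshold 14:
  After event 1: stock=42 > 14
  After event 2: stock=82 > 14
  After event 3: stock=114 > 14
  After event 4: stock=119 > 14
  After event 5: stock=97 > 14
  After event 6: stock=89 > 14
  After event 7: stock=84 > 14
  After event 8: stock=61 > 14
  After event 9: stock=56 > 14
  After event 10: stock=96 > 14
  After event 11: stock=72 > 14
  After event 12: stock=51 > 14
  After event 13: stock=33 > 14
Alert events: []. Count = 0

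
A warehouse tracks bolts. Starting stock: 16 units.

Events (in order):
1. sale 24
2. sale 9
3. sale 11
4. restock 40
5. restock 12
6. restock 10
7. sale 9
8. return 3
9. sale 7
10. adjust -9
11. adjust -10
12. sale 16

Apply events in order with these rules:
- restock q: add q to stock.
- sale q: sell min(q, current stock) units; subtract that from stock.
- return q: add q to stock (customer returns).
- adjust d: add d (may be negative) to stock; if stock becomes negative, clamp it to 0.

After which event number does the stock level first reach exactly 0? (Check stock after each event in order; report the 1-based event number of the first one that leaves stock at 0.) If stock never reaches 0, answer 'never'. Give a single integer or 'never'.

Processing events:
Start: stock = 16
  Event 1 (sale 24): sell min(24,16)=16. stock: 16 - 16 = 0. total_sold = 16
  Event 2 (sale 9): sell min(9,0)=0. stock: 0 - 0 = 0. total_sold = 16
  Event 3 (sale 11): sell min(11,0)=0. stock: 0 - 0 = 0. total_sold = 16
  Event 4 (restock 40): 0 + 40 = 40
  Event 5 (restock 12): 40 + 12 = 52
  Event 6 (restock 10): 52 + 10 = 62
  Event 7 (sale 9): sell min(9,62)=9. stock: 62 - 9 = 53. total_sold = 25
  Event 8 (return 3): 53 + 3 = 56
  Event 9 (sale 7): sell min(7,56)=7. stock: 56 - 7 = 49. total_sold = 32
  Event 10 (adjust -9): 49 + -9 = 40
  Event 11 (adjust -10): 40 + -10 = 30
  Event 12 (sale 16): sell min(16,30)=16. stock: 30 - 16 = 14. total_sold = 48
Final: stock = 14, total_sold = 48

First zero at event 1.

Answer: 1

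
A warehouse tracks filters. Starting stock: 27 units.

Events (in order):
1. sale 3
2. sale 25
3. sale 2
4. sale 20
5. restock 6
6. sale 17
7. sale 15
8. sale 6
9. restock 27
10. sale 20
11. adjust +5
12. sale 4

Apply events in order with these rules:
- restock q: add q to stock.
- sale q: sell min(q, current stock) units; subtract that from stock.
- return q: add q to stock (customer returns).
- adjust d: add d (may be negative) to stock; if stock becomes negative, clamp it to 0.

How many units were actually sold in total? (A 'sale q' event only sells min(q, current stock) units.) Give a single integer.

Answer: 57

Derivation:
Processing events:
Start: stock = 27
  Event 1 (sale 3): sell min(3,27)=3. stock: 27 - 3 = 24. total_sold = 3
  Event 2 (sale 25): sell min(25,24)=24. stock: 24 - 24 = 0. total_sold = 27
  Event 3 (sale 2): sell min(2,0)=0. stock: 0 - 0 = 0. total_sold = 27
  Event 4 (sale 20): sell min(20,0)=0. stock: 0 - 0 = 0. total_sold = 27
  Event 5 (restock 6): 0 + 6 = 6
  Event 6 (sale 17): sell min(17,6)=6. stock: 6 - 6 = 0. total_sold = 33
  Event 7 (sale 15): sell min(15,0)=0. stock: 0 - 0 = 0. total_sold = 33
  Event 8 (sale 6): sell min(6,0)=0. stock: 0 - 0 = 0. total_sold = 33
  Event 9 (restock 27): 0 + 27 = 27
  Event 10 (sale 20): sell min(20,27)=20. stock: 27 - 20 = 7. total_sold = 53
  Event 11 (adjust +5): 7 + 5 = 12
  Event 12 (sale 4): sell min(4,12)=4. stock: 12 - 4 = 8. total_sold = 57
Final: stock = 8, total_sold = 57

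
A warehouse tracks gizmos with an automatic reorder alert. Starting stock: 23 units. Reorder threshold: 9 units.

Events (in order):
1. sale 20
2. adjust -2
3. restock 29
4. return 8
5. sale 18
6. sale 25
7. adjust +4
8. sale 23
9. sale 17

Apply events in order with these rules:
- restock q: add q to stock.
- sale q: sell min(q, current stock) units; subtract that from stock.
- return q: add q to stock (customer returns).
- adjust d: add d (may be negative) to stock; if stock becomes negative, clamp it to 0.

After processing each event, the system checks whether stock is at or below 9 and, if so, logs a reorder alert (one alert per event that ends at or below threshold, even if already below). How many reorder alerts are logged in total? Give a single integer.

Answer: 6

Derivation:
Processing events:
Start: stock = 23
  Event 1 (sale 20): sell min(20,23)=20. stock: 23 - 20 = 3. total_sold = 20
  Event 2 (adjust -2): 3 + -2 = 1
  Event 3 (restock 29): 1 + 29 = 30
  Event 4 (return 8): 30 + 8 = 38
  Event 5 (sale 18): sell min(18,38)=18. stock: 38 - 18 = 20. total_sold = 38
  Event 6 (sale 25): sell min(25,20)=20. stock: 20 - 20 = 0. total_sold = 58
  Event 7 (adjust +4): 0 + 4 = 4
  Event 8 (sale 23): sell min(23,4)=4. stock: 4 - 4 = 0. total_sold = 62
  Event 9 (sale 17): sell min(17,0)=0. stock: 0 - 0 = 0. total_sold = 62
Final: stock = 0, total_sold = 62

Checking against threshold 9:
  After event 1: stock=3 <= 9 -> ALERT
  After event 2: stock=1 <= 9 -> ALERT
  After event 3: stock=30 > 9
  After event 4: stock=38 > 9
  After event 5: stock=20 > 9
  After event 6: stock=0 <= 9 -> ALERT
  After event 7: stock=4 <= 9 -> ALERT
  After event 8: stock=0 <= 9 -> ALERT
  After event 9: stock=0 <= 9 -> ALERT
Alert events: [1, 2, 6, 7, 8, 9]. Count = 6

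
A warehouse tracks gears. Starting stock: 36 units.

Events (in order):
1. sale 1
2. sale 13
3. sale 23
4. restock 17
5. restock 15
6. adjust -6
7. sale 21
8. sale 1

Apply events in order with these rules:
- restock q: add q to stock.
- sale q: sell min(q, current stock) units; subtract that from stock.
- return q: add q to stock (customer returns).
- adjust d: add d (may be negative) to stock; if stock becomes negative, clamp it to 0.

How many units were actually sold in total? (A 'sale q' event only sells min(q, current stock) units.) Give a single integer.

Processing events:
Start: stock = 36
  Event 1 (sale 1): sell min(1,36)=1. stock: 36 - 1 = 35. total_sold = 1
  Event 2 (sale 13): sell min(13,35)=13. stock: 35 - 13 = 22. total_sold = 14
  Event 3 (sale 23): sell min(23,22)=22. stock: 22 - 22 = 0. total_sold = 36
  Event 4 (restock 17): 0 + 17 = 17
  Event 5 (restock 15): 17 + 15 = 32
  Event 6 (adjust -6): 32 + -6 = 26
  Event 7 (sale 21): sell min(21,26)=21. stock: 26 - 21 = 5. total_sold = 57
  Event 8 (sale 1): sell min(1,5)=1. stock: 5 - 1 = 4. total_sold = 58
Final: stock = 4, total_sold = 58

Answer: 58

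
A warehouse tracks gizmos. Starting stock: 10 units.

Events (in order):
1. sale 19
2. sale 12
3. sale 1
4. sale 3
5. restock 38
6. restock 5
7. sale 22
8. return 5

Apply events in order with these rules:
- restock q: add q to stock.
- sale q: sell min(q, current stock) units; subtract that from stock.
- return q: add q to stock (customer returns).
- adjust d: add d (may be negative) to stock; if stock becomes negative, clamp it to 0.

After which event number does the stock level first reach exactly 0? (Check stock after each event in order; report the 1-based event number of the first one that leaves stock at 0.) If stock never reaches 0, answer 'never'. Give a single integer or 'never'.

Processing events:
Start: stock = 10
  Event 1 (sale 19): sell min(19,10)=10. stock: 10 - 10 = 0. total_sold = 10
  Event 2 (sale 12): sell min(12,0)=0. stock: 0 - 0 = 0. total_sold = 10
  Event 3 (sale 1): sell min(1,0)=0. stock: 0 - 0 = 0. total_sold = 10
  Event 4 (sale 3): sell min(3,0)=0. stock: 0 - 0 = 0. total_sold = 10
  Event 5 (restock 38): 0 + 38 = 38
  Event 6 (restock 5): 38 + 5 = 43
  Event 7 (sale 22): sell min(22,43)=22. stock: 43 - 22 = 21. total_sold = 32
  Event 8 (return 5): 21 + 5 = 26
Final: stock = 26, total_sold = 32

First zero at event 1.

Answer: 1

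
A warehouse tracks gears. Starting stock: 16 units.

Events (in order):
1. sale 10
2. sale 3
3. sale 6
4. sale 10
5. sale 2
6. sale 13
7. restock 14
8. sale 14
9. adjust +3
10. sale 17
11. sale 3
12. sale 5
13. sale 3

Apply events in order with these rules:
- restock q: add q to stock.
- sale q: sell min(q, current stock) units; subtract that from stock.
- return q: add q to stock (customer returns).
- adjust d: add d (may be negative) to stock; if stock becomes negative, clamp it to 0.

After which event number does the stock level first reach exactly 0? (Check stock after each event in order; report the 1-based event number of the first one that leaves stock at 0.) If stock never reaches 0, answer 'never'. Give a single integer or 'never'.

Answer: 3

Derivation:
Processing events:
Start: stock = 16
  Event 1 (sale 10): sell min(10,16)=10. stock: 16 - 10 = 6. total_sold = 10
  Event 2 (sale 3): sell min(3,6)=3. stock: 6 - 3 = 3. total_sold = 13
  Event 3 (sale 6): sell min(6,3)=3. stock: 3 - 3 = 0. total_sold = 16
  Event 4 (sale 10): sell min(10,0)=0. stock: 0 - 0 = 0. total_sold = 16
  Event 5 (sale 2): sell min(2,0)=0. stock: 0 - 0 = 0. total_sold = 16
  Event 6 (sale 13): sell min(13,0)=0. stock: 0 - 0 = 0. total_sold = 16
  Event 7 (restock 14): 0 + 14 = 14
  Event 8 (sale 14): sell min(14,14)=14. stock: 14 - 14 = 0. total_sold = 30
  Event 9 (adjust +3): 0 + 3 = 3
  Event 10 (sale 17): sell min(17,3)=3. stock: 3 - 3 = 0. total_sold = 33
  Event 11 (sale 3): sell min(3,0)=0. stock: 0 - 0 = 0. total_sold = 33
  Event 12 (sale 5): sell min(5,0)=0. stock: 0 - 0 = 0. total_sold = 33
  Event 13 (sale 3): sell min(3,0)=0. stock: 0 - 0 = 0. total_sold = 33
Final: stock = 0, total_sold = 33

First zero at event 3.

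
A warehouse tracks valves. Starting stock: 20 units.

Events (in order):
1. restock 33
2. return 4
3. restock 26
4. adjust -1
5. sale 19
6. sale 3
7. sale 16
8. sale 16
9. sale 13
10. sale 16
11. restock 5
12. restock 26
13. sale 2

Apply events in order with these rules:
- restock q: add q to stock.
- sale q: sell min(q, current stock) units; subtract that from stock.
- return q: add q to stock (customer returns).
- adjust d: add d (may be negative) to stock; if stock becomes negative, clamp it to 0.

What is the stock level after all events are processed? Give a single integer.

Answer: 29

Derivation:
Processing events:
Start: stock = 20
  Event 1 (restock 33): 20 + 33 = 53
  Event 2 (return 4): 53 + 4 = 57
  Event 3 (restock 26): 57 + 26 = 83
  Event 4 (adjust -1): 83 + -1 = 82
  Event 5 (sale 19): sell min(19,82)=19. stock: 82 - 19 = 63. total_sold = 19
  Event 6 (sale 3): sell min(3,63)=3. stock: 63 - 3 = 60. total_sold = 22
  Event 7 (sale 16): sell min(16,60)=16. stock: 60 - 16 = 44. total_sold = 38
  Event 8 (sale 16): sell min(16,44)=16. stock: 44 - 16 = 28. total_sold = 54
  Event 9 (sale 13): sell min(13,28)=13. stock: 28 - 13 = 15. total_sold = 67
  Event 10 (sale 16): sell min(16,15)=15. stock: 15 - 15 = 0. total_sold = 82
  Event 11 (restock 5): 0 + 5 = 5
  Event 12 (restock 26): 5 + 26 = 31
  Event 13 (sale 2): sell min(2,31)=2. stock: 31 - 2 = 29. total_sold = 84
Final: stock = 29, total_sold = 84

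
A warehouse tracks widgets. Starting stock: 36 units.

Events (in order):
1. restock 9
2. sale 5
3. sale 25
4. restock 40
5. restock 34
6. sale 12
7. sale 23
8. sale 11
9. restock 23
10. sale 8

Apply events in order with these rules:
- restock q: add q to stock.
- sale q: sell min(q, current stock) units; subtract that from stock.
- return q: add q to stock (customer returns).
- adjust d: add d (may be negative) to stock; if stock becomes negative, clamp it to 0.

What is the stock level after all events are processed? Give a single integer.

Answer: 58

Derivation:
Processing events:
Start: stock = 36
  Event 1 (restock 9): 36 + 9 = 45
  Event 2 (sale 5): sell min(5,45)=5. stock: 45 - 5 = 40. total_sold = 5
  Event 3 (sale 25): sell min(25,40)=25. stock: 40 - 25 = 15. total_sold = 30
  Event 4 (restock 40): 15 + 40 = 55
  Event 5 (restock 34): 55 + 34 = 89
  Event 6 (sale 12): sell min(12,89)=12. stock: 89 - 12 = 77. total_sold = 42
  Event 7 (sale 23): sell min(23,77)=23. stock: 77 - 23 = 54. total_sold = 65
  Event 8 (sale 11): sell min(11,54)=11. stock: 54 - 11 = 43. total_sold = 76
  Event 9 (restock 23): 43 + 23 = 66
  Event 10 (sale 8): sell min(8,66)=8. stock: 66 - 8 = 58. total_sold = 84
Final: stock = 58, total_sold = 84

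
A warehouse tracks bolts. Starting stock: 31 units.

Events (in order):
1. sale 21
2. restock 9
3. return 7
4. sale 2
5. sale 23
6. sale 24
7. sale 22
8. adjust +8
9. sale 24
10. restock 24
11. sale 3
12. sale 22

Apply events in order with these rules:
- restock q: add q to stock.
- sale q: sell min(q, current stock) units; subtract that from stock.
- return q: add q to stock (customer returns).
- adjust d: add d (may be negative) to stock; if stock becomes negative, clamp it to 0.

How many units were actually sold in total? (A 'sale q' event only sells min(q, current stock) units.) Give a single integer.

Processing events:
Start: stock = 31
  Event 1 (sale 21): sell min(21,31)=21. stock: 31 - 21 = 10. total_sold = 21
  Event 2 (restock 9): 10 + 9 = 19
  Event 3 (return 7): 19 + 7 = 26
  Event 4 (sale 2): sell min(2,26)=2. stock: 26 - 2 = 24. total_sold = 23
  Event 5 (sale 23): sell min(23,24)=23. stock: 24 - 23 = 1. total_sold = 46
  Event 6 (sale 24): sell min(24,1)=1. stock: 1 - 1 = 0. total_sold = 47
  Event 7 (sale 22): sell min(22,0)=0. stock: 0 - 0 = 0. total_sold = 47
  Event 8 (adjust +8): 0 + 8 = 8
  Event 9 (sale 24): sell min(24,8)=8. stock: 8 - 8 = 0. total_sold = 55
  Event 10 (restock 24): 0 + 24 = 24
  Event 11 (sale 3): sell min(3,24)=3. stock: 24 - 3 = 21. total_sold = 58
  Event 12 (sale 22): sell min(22,21)=21. stock: 21 - 21 = 0. total_sold = 79
Final: stock = 0, total_sold = 79

Answer: 79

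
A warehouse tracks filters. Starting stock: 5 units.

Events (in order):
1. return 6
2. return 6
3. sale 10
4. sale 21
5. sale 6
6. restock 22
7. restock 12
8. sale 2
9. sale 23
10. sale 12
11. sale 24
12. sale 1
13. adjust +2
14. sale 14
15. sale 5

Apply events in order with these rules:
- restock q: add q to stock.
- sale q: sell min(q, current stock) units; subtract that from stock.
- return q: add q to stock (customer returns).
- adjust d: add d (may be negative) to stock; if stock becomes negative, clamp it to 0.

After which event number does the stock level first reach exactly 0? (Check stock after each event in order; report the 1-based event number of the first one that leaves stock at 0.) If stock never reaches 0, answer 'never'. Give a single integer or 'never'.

Answer: 4

Derivation:
Processing events:
Start: stock = 5
  Event 1 (return 6): 5 + 6 = 11
  Event 2 (return 6): 11 + 6 = 17
  Event 3 (sale 10): sell min(10,17)=10. stock: 17 - 10 = 7. total_sold = 10
  Event 4 (sale 21): sell min(21,7)=7. stock: 7 - 7 = 0. total_sold = 17
  Event 5 (sale 6): sell min(6,0)=0. stock: 0 - 0 = 0. total_sold = 17
  Event 6 (restock 22): 0 + 22 = 22
  Event 7 (restock 12): 22 + 12 = 34
  Event 8 (sale 2): sell min(2,34)=2. stock: 34 - 2 = 32. total_sold = 19
  Event 9 (sale 23): sell min(23,32)=23. stock: 32 - 23 = 9. total_sold = 42
  Event 10 (sale 12): sell min(12,9)=9. stock: 9 - 9 = 0. total_sold = 51
  Event 11 (sale 24): sell min(24,0)=0. stock: 0 - 0 = 0. total_sold = 51
  Event 12 (sale 1): sell min(1,0)=0. stock: 0 - 0 = 0. total_sold = 51
  Event 13 (adjust +2): 0 + 2 = 2
  Event 14 (sale 14): sell min(14,2)=2. stock: 2 - 2 = 0. total_sold = 53
  Event 15 (sale 5): sell min(5,0)=0. stock: 0 - 0 = 0. total_sold = 53
Final: stock = 0, total_sold = 53

First zero at event 4.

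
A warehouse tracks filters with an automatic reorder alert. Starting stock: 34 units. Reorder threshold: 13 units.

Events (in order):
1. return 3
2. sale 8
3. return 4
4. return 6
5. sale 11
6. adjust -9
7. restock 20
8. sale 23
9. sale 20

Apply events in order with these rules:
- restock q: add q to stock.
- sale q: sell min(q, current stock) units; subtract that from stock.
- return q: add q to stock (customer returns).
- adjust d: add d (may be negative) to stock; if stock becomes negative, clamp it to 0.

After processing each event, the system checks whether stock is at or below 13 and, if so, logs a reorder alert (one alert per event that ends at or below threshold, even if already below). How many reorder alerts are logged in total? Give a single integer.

Answer: 1

Derivation:
Processing events:
Start: stock = 34
  Event 1 (return 3): 34 + 3 = 37
  Event 2 (sale 8): sell min(8,37)=8. stock: 37 - 8 = 29. total_sold = 8
  Event 3 (return 4): 29 + 4 = 33
  Event 4 (return 6): 33 + 6 = 39
  Event 5 (sale 11): sell min(11,39)=11. stock: 39 - 11 = 28. total_sold = 19
  Event 6 (adjust -9): 28 + -9 = 19
  Event 7 (restock 20): 19 + 20 = 39
  Event 8 (sale 23): sell min(23,39)=23. stock: 39 - 23 = 16. total_sold = 42
  Event 9 (sale 20): sell min(20,16)=16. stock: 16 - 16 = 0. total_sold = 58
Final: stock = 0, total_sold = 58

Checking against threshold 13:
  After event 1: stock=37 > 13
  After event 2: stock=29 > 13
  After event 3: stock=33 > 13
  After event 4: stock=39 > 13
  After event 5: stock=28 > 13
  After event 6: stock=19 > 13
  After event 7: stock=39 > 13
  After event 8: stock=16 > 13
  After event 9: stock=0 <= 13 -> ALERT
Alert events: [9]. Count = 1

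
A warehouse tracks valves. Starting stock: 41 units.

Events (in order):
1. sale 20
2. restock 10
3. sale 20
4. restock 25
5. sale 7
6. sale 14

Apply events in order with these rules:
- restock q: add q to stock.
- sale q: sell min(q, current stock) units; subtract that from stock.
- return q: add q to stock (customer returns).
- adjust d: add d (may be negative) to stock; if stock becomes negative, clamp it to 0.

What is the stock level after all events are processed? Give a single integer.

Processing events:
Start: stock = 41
  Event 1 (sale 20): sell min(20,41)=20. stock: 41 - 20 = 21. total_sold = 20
  Event 2 (restock 10): 21 + 10 = 31
  Event 3 (sale 20): sell min(20,31)=20. stock: 31 - 20 = 11. total_sold = 40
  Event 4 (restock 25): 11 + 25 = 36
  Event 5 (sale 7): sell min(7,36)=7. stock: 36 - 7 = 29. total_sold = 47
  Event 6 (sale 14): sell min(14,29)=14. stock: 29 - 14 = 15. total_sold = 61
Final: stock = 15, total_sold = 61

Answer: 15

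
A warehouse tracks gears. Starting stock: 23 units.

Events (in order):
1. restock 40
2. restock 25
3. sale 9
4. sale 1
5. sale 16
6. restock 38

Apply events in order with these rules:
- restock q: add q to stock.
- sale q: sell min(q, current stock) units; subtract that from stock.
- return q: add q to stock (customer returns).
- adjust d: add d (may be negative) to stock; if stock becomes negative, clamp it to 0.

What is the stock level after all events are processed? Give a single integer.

Processing events:
Start: stock = 23
  Event 1 (restock 40): 23 + 40 = 63
  Event 2 (restock 25): 63 + 25 = 88
  Event 3 (sale 9): sell min(9,88)=9. stock: 88 - 9 = 79. total_sold = 9
  Event 4 (sale 1): sell min(1,79)=1. stock: 79 - 1 = 78. total_sold = 10
  Event 5 (sale 16): sell min(16,78)=16. stock: 78 - 16 = 62. total_sold = 26
  Event 6 (restock 38): 62 + 38 = 100
Final: stock = 100, total_sold = 26

Answer: 100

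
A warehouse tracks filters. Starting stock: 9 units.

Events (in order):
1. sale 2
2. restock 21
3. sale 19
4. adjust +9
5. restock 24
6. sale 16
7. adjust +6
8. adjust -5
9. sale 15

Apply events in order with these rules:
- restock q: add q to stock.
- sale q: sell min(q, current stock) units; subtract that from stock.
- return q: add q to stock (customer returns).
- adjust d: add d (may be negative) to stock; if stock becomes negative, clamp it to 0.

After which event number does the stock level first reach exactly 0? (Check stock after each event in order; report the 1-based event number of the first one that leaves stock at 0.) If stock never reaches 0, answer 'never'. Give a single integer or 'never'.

Answer: never

Derivation:
Processing events:
Start: stock = 9
  Event 1 (sale 2): sell min(2,9)=2. stock: 9 - 2 = 7. total_sold = 2
  Event 2 (restock 21): 7 + 21 = 28
  Event 3 (sale 19): sell min(19,28)=19. stock: 28 - 19 = 9. total_sold = 21
  Event 4 (adjust +9): 9 + 9 = 18
  Event 5 (restock 24): 18 + 24 = 42
  Event 6 (sale 16): sell min(16,42)=16. stock: 42 - 16 = 26. total_sold = 37
  Event 7 (adjust +6): 26 + 6 = 32
  Event 8 (adjust -5): 32 + -5 = 27
  Event 9 (sale 15): sell min(15,27)=15. stock: 27 - 15 = 12. total_sold = 52
Final: stock = 12, total_sold = 52

Stock never reaches 0.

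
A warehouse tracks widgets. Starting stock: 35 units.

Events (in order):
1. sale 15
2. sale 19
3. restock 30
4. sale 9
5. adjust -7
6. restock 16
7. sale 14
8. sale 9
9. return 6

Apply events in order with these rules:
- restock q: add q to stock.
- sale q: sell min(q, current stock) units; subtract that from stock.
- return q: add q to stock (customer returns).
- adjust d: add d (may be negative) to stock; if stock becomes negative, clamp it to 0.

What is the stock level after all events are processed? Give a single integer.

Processing events:
Start: stock = 35
  Event 1 (sale 15): sell min(15,35)=15. stock: 35 - 15 = 20. total_sold = 15
  Event 2 (sale 19): sell min(19,20)=19. stock: 20 - 19 = 1. total_sold = 34
  Event 3 (restock 30): 1 + 30 = 31
  Event 4 (sale 9): sell min(9,31)=9. stock: 31 - 9 = 22. total_sold = 43
  Event 5 (adjust -7): 22 + -7 = 15
  Event 6 (restock 16): 15 + 16 = 31
  Event 7 (sale 14): sell min(14,31)=14. stock: 31 - 14 = 17. total_sold = 57
  Event 8 (sale 9): sell min(9,17)=9. stock: 17 - 9 = 8. total_sold = 66
  Event 9 (return 6): 8 + 6 = 14
Final: stock = 14, total_sold = 66

Answer: 14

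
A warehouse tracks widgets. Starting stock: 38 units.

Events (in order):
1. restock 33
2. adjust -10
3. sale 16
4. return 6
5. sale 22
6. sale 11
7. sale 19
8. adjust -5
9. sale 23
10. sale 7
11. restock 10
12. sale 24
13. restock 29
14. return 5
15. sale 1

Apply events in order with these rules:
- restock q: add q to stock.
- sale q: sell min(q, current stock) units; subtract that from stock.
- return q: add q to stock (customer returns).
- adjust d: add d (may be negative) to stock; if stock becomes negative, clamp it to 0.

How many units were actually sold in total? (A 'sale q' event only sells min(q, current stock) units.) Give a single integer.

Processing events:
Start: stock = 38
  Event 1 (restock 33): 38 + 33 = 71
  Event 2 (adjust -10): 71 + -10 = 61
  Event 3 (sale 16): sell min(16,61)=16. stock: 61 - 16 = 45. total_sold = 16
  Event 4 (return 6): 45 + 6 = 51
  Event 5 (sale 22): sell min(22,51)=22. stock: 51 - 22 = 29. total_sold = 38
  Event 6 (sale 11): sell min(11,29)=11. stock: 29 - 11 = 18. total_sold = 49
  Event 7 (sale 19): sell min(19,18)=18. stock: 18 - 18 = 0. total_sold = 67
  Event 8 (adjust -5): 0 + -5 = 0 (clamped to 0)
  Event 9 (sale 23): sell min(23,0)=0. stock: 0 - 0 = 0. total_sold = 67
  Event 10 (sale 7): sell min(7,0)=0. stock: 0 - 0 = 0. total_sold = 67
  Event 11 (restock 10): 0 + 10 = 10
  Event 12 (sale 24): sell min(24,10)=10. stock: 10 - 10 = 0. total_sold = 77
  Event 13 (restock 29): 0 + 29 = 29
  Event 14 (return 5): 29 + 5 = 34
  Event 15 (sale 1): sell min(1,34)=1. stock: 34 - 1 = 33. total_sold = 78
Final: stock = 33, total_sold = 78

Answer: 78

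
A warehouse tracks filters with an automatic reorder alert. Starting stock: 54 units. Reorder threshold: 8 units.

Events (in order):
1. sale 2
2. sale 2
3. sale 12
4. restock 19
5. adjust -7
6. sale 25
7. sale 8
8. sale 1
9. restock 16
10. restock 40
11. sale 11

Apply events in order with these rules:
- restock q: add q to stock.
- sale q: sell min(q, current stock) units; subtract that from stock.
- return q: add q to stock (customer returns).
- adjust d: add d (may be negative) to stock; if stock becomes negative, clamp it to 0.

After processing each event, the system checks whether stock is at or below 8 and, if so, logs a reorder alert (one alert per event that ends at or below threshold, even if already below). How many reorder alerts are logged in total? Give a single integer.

Processing events:
Start: stock = 54
  Event 1 (sale 2): sell min(2,54)=2. stock: 54 - 2 = 52. total_sold = 2
  Event 2 (sale 2): sell min(2,52)=2. stock: 52 - 2 = 50. total_sold = 4
  Event 3 (sale 12): sell min(12,50)=12. stock: 50 - 12 = 38. total_sold = 16
  Event 4 (restock 19): 38 + 19 = 57
  Event 5 (adjust -7): 57 + -7 = 50
  Event 6 (sale 25): sell min(25,50)=25. stock: 50 - 25 = 25. total_sold = 41
  Event 7 (sale 8): sell min(8,25)=8. stock: 25 - 8 = 17. total_sold = 49
  Event 8 (sale 1): sell min(1,17)=1. stock: 17 - 1 = 16. total_sold = 50
  Event 9 (restock 16): 16 + 16 = 32
  Event 10 (restock 40): 32 + 40 = 72
  Event 11 (sale 11): sell min(11,72)=11. stock: 72 - 11 = 61. total_sold = 61
Final: stock = 61, total_sold = 61

Checking against threshold 8:
  After event 1: stock=52 > 8
  After event 2: stock=50 > 8
  After event 3: stock=38 > 8
  After event 4: stock=57 > 8
  After event 5: stock=50 > 8
  After event 6: stock=25 > 8
  After event 7: stock=17 > 8
  After event 8: stock=16 > 8
  After event 9: stock=32 > 8
  After event 10: stock=72 > 8
  After event 11: stock=61 > 8
Alert events: []. Count = 0

Answer: 0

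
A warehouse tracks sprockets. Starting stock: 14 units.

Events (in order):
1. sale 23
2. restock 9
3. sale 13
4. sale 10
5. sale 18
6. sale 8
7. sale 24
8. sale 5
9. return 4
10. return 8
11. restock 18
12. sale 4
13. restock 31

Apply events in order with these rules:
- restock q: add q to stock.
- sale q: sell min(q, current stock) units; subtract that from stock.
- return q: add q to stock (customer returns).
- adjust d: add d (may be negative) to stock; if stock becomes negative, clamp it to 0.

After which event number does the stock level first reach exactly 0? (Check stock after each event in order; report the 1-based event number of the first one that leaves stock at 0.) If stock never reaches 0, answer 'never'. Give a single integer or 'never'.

Processing events:
Start: stock = 14
  Event 1 (sale 23): sell min(23,14)=14. stock: 14 - 14 = 0. total_sold = 14
  Event 2 (restock 9): 0 + 9 = 9
  Event 3 (sale 13): sell min(13,9)=9. stock: 9 - 9 = 0. total_sold = 23
  Event 4 (sale 10): sell min(10,0)=0. stock: 0 - 0 = 0. total_sold = 23
  Event 5 (sale 18): sell min(18,0)=0. stock: 0 - 0 = 0. total_sold = 23
  Event 6 (sale 8): sell min(8,0)=0. stock: 0 - 0 = 0. total_sold = 23
  Event 7 (sale 24): sell min(24,0)=0. stock: 0 - 0 = 0. total_sold = 23
  Event 8 (sale 5): sell min(5,0)=0. stock: 0 - 0 = 0. total_sold = 23
  Event 9 (return 4): 0 + 4 = 4
  Event 10 (return 8): 4 + 8 = 12
  Event 11 (restock 18): 12 + 18 = 30
  Event 12 (sale 4): sell min(4,30)=4. stock: 30 - 4 = 26. total_sold = 27
  Event 13 (restock 31): 26 + 31 = 57
Final: stock = 57, total_sold = 27

First zero at event 1.

Answer: 1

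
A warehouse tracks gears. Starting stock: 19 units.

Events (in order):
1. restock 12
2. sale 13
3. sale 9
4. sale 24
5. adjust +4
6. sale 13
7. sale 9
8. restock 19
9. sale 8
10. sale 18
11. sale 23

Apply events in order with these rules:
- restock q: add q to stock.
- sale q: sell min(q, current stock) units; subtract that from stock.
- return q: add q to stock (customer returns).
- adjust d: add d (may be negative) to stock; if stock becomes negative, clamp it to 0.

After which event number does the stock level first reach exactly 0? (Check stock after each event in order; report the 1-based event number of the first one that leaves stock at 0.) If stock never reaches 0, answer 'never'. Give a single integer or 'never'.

Processing events:
Start: stock = 19
  Event 1 (restock 12): 19 + 12 = 31
  Event 2 (sale 13): sell min(13,31)=13. stock: 31 - 13 = 18. total_sold = 13
  Event 3 (sale 9): sell min(9,18)=9. stock: 18 - 9 = 9. total_sold = 22
  Event 4 (sale 24): sell min(24,9)=9. stock: 9 - 9 = 0. total_sold = 31
  Event 5 (adjust +4): 0 + 4 = 4
  Event 6 (sale 13): sell min(13,4)=4. stock: 4 - 4 = 0. total_sold = 35
  Event 7 (sale 9): sell min(9,0)=0. stock: 0 - 0 = 0. total_sold = 35
  Event 8 (restock 19): 0 + 19 = 19
  Event 9 (sale 8): sell min(8,19)=8. stock: 19 - 8 = 11. total_sold = 43
  Event 10 (sale 18): sell min(18,11)=11. stock: 11 - 11 = 0. total_sold = 54
  Event 11 (sale 23): sell min(23,0)=0. stock: 0 - 0 = 0. total_sold = 54
Final: stock = 0, total_sold = 54

First zero at event 4.

Answer: 4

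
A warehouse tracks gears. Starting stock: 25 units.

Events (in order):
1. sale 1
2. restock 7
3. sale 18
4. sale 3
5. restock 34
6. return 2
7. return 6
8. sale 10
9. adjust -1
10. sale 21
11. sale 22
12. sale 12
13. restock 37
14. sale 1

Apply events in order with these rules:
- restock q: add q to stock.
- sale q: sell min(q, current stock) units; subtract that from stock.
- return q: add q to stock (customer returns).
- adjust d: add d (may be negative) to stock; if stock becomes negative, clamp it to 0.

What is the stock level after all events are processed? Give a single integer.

Answer: 36

Derivation:
Processing events:
Start: stock = 25
  Event 1 (sale 1): sell min(1,25)=1. stock: 25 - 1 = 24. total_sold = 1
  Event 2 (restock 7): 24 + 7 = 31
  Event 3 (sale 18): sell min(18,31)=18. stock: 31 - 18 = 13. total_sold = 19
  Event 4 (sale 3): sell min(3,13)=3. stock: 13 - 3 = 10. total_sold = 22
  Event 5 (restock 34): 10 + 34 = 44
  Event 6 (return 2): 44 + 2 = 46
  Event 7 (return 6): 46 + 6 = 52
  Event 8 (sale 10): sell min(10,52)=10. stock: 52 - 10 = 42. total_sold = 32
  Event 9 (adjust -1): 42 + -1 = 41
  Event 10 (sale 21): sell min(21,41)=21. stock: 41 - 21 = 20. total_sold = 53
  Event 11 (sale 22): sell min(22,20)=20. stock: 20 - 20 = 0. total_sold = 73
  Event 12 (sale 12): sell min(12,0)=0. stock: 0 - 0 = 0. total_sold = 73
  Event 13 (restock 37): 0 + 37 = 37
  Event 14 (sale 1): sell min(1,37)=1. stock: 37 - 1 = 36. total_sold = 74
Final: stock = 36, total_sold = 74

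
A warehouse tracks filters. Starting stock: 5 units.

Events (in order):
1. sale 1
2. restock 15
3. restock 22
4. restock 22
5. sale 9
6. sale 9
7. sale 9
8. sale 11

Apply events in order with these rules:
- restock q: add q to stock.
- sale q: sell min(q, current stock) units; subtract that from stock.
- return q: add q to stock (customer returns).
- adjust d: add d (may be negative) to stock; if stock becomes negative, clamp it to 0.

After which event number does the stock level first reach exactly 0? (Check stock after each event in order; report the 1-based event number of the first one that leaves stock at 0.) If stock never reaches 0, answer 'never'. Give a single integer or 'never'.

Processing events:
Start: stock = 5
  Event 1 (sale 1): sell min(1,5)=1. stock: 5 - 1 = 4. total_sold = 1
  Event 2 (restock 15): 4 + 15 = 19
  Event 3 (restock 22): 19 + 22 = 41
  Event 4 (restock 22): 41 + 22 = 63
  Event 5 (sale 9): sell min(9,63)=9. stock: 63 - 9 = 54. total_sold = 10
  Event 6 (sale 9): sell min(9,54)=9. stock: 54 - 9 = 45. total_sold = 19
  Event 7 (sale 9): sell min(9,45)=9. stock: 45 - 9 = 36. total_sold = 28
  Event 8 (sale 11): sell min(11,36)=11. stock: 36 - 11 = 25. total_sold = 39
Final: stock = 25, total_sold = 39

Stock never reaches 0.

Answer: never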